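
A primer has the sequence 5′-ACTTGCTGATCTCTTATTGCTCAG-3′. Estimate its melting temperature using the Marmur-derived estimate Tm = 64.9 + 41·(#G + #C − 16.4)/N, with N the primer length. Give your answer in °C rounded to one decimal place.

54.0°C

Base counts: A=4, T=10, G=4, C=6; G+C = 10, N = 24.
Tm = 64.9 + 41·(10 − 16.4)/24 = 64.9 + -262.40/24 = 54.0°C.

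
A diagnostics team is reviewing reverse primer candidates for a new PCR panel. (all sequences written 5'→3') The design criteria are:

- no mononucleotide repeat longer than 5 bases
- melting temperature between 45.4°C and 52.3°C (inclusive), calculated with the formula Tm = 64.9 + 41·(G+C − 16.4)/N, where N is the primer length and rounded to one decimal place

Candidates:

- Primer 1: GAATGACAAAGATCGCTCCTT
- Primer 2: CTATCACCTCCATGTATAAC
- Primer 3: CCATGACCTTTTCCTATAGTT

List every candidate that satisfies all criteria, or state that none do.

Primer 1 (21 nt, A=7 T=5 G=4 C=5): longest run = 3 ✓; Tm = 64.9 + 41·(9 − 16.4)/21 = 50.5°C ✓ — passes.
Primer 2 (20 nt, A=6 T=6 G=1 C=7): longest run = 2 ✓; Tm = 64.9 + 41·(8 − 16.4)/20 = 47.7°C ✓ — passes.
Primer 3 (21 nt, A=4 T=9 G=2 C=6): longest run = 4 ✓; Tm = 64.9 + 41·(8 − 16.4)/21 = 48.5°C ✓ — passes.

Primer 1, Primer 2 and Primer 3.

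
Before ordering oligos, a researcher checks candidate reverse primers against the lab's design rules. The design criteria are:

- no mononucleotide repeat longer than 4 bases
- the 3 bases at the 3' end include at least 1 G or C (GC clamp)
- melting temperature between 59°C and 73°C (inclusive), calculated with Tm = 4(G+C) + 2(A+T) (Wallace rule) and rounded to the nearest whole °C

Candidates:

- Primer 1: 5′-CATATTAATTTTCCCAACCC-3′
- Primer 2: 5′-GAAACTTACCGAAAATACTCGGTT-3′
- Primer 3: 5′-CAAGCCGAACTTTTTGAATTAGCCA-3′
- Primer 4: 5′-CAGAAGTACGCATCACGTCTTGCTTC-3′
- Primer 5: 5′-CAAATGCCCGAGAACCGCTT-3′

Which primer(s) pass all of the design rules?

Primer 2 and Primer 5.

Primer 1 (20 nt, A=6 T=7 G=0 C=7): longest run = 4 ✓; 3' end CCC has 3 G/C ✓; Tm = 2·13 + 4·7 = 54°C, outside 59–73°C ✗ — fails.
Primer 2 (24 nt, A=9 T=6 G=4 C=5): longest run = 4 ✓; 3' end GTT has 1 G/C ✓; Tm = 2·15 + 4·9 = 66°C ✓ — passes.
Primer 3 (25 nt, A=8 T=7 G=4 C=6): longest run = 5, exceeds 4 ✗; 3' end CCA has 2 G/C ✓; Tm = 2·15 + 4·10 = 70°C ✓ — fails.
Primer 4 (26 nt, A=6 T=7 G=5 C=8): longest run = 2 ✓; 3' end TTC has 1 G/C ✓; Tm = 2·13 + 4·13 = 78°C, outside 59–73°C ✗ — fails.
Primer 5 (20 nt, A=6 T=3 G=4 C=7): longest run = 3 ✓; 3' end CTT has 1 G/C ✓; Tm = 2·9 + 4·11 = 62°C ✓ — passes.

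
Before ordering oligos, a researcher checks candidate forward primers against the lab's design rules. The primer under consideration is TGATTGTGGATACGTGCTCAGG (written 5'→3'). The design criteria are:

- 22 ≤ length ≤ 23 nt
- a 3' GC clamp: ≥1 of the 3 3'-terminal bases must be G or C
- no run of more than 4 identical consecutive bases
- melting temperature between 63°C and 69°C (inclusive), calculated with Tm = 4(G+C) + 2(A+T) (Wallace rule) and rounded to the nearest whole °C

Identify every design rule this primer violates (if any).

Base counts: A=4, T=7, G=8, C=3 (length 22).
length: length 22 ✓
GC clamp: 3' end AGG has 2 G/C ✓
homopolymer run: longest run = 2 ✓
Tm: Tm = 2·11 + 4·11 = 66°C ✓

Meets all criteria.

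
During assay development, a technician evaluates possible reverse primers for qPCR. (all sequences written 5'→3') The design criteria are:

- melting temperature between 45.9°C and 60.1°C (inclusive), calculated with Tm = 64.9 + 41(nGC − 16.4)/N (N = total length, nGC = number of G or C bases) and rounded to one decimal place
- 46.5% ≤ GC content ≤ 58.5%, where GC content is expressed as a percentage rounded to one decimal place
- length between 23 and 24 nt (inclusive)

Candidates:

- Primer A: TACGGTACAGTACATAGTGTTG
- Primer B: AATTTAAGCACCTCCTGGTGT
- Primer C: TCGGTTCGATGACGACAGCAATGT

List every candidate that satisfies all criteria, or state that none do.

Primer C only.

Primer A (22 nt, A=6 T=7 G=6 C=3): Tm = 64.9 + 41·(9 − 16.4)/22 = 51.1°C ✓; GC 9/22 = 40.9%, outside 46.5–58.5% ✗; length 22, outside 23–24 ✗ — fails.
Primer B (21 nt, A=5 T=7 G=4 C=5): Tm = 64.9 + 41·(9 − 16.4)/21 = 50.5°C ✓; GC 9/21 = 42.9%, outside 46.5–58.5% ✗; length 21, outside 23–24 ✗ — fails.
Primer C (24 nt, A=6 T=6 G=7 C=5): Tm = 64.9 + 41·(12 − 16.4)/24 = 57.4°C ✓; GC 12/24 = 50.0% ✓; length 24 ✓ — passes.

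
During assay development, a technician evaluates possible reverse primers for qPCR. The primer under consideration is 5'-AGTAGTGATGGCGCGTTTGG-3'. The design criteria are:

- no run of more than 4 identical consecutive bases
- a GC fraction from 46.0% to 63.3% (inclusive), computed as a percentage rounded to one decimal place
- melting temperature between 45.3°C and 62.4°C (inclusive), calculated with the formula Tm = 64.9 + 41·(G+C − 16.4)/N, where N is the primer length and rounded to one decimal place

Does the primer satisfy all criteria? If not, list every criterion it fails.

Meets all criteria.

Base counts: A=3, T=6, G=9, C=2 (length 20).
homopolymer run: longest run = 3 ✓
GC content: GC 11/20 = 55.0% ✓
Tm: Tm = 64.9 + 41·(11 − 16.4)/20 = 53.8°C ✓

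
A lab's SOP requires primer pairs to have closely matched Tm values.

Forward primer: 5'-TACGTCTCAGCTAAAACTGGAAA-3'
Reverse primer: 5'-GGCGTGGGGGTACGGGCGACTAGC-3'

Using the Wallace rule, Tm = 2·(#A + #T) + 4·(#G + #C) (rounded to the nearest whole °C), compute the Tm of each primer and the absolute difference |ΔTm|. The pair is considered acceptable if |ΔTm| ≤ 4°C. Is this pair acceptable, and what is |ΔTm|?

Forward: A=9 T=5 G=4 C=5 → Tm = 2·14 + 4·9 = 64°C.
Reverse: A=3 T=3 G=13 C=5 → Tm = 2·6 + 4·18 = 84°C.
|ΔTm| = |64 − 84| = 20°C, > 4°C.

|ΔTm| = 20°C; the pair is not acceptable.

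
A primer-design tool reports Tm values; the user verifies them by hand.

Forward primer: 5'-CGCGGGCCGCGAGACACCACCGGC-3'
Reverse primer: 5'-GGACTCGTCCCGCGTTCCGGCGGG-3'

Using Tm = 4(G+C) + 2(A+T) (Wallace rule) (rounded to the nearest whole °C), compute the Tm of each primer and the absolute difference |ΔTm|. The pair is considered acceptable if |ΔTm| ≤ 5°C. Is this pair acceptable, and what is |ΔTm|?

|ΔTm| = 2°C; the pair is acceptable.

Forward: A=4 T=0 G=9 C=11 → Tm = 2·4 + 4·20 = 88°C.
Reverse: A=1 T=4 G=10 C=9 → Tm = 2·5 + 4·19 = 86°C.
|ΔTm| = |88 − 86| = 2°C, ≤ 5°C.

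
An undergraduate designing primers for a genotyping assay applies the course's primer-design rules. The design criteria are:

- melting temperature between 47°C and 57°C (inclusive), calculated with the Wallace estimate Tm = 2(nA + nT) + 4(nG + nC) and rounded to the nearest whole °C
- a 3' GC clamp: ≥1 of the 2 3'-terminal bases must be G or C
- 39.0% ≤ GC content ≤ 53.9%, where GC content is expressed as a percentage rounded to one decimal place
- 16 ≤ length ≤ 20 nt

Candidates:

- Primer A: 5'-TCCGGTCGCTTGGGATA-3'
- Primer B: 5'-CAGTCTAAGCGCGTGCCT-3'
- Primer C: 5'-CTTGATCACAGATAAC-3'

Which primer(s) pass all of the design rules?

None of the candidates satisfy all criteria.

Primer A (17 nt, A=2 T=5 G=6 C=4): Tm = 2·7 + 4·10 = 54°C ✓; 3' end TA has 0 G/C, need ≥1 ✗; GC 10/17 = 58.8%, outside 39.0–53.9% ✗; length 17 ✓ — fails.
Primer B (18 nt, A=3 T=4 G=5 C=6): Tm = 2·7 + 4·11 = 58°C, outside 47–57°C ✗; 3' end CT has 1 G/C ✓; GC 11/18 = 61.1%, outside 39.0–53.9% ✗; length 18 ✓ — fails.
Primer C (16 nt, A=6 T=4 G=2 C=4): Tm = 2·10 + 4·6 = 44°C, outside 47–57°C ✗; 3' end AC has 1 G/C ✓; GC 6/16 = 37.5%, outside 39.0–53.9% ✗; length 16 ✓ — fails.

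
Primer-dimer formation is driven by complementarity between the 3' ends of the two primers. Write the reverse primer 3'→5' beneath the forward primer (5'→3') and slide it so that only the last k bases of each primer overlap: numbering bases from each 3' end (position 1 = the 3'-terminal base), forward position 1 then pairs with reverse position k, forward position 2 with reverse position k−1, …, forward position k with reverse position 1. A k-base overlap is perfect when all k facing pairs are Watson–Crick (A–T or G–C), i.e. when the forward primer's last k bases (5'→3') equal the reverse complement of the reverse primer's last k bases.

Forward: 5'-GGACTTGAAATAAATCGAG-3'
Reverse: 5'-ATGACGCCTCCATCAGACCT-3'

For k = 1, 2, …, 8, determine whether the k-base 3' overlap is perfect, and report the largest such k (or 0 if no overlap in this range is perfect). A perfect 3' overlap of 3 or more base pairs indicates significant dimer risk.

Longest perfect overlap: 2 complementary base pairs; below the dimer-risk threshold (threshold 3).

Last 8 bases (5'→3') — forward …AAATCGAG, reverse …TCAGACCT.
Reverse complement of the reverse primer's last 8 bases: AGGTCTGA; its first k bases are the reverse complement of the reverse primer's last k bases, so a perfect k-base overlap needs the forward primer's last k bases to equal them.
Comparing (forward last k vs required): k=1: G vs A ✗; k=2: AG vs AG ✓; k=3: GAG vs AGG ✗; k=4: CGAG vs AGGT ✗; k=5: TCGAG vs AGGTC ✗; k=6: ATCGAG vs AGGTCT ✗; k=7: AATCGAG vs AGGTCTG ✗; k=8: AAATCGAG vs AGGTCTGA ✗.
Only k = 2 is perfect, so the longest perfect 3' overlap is 2.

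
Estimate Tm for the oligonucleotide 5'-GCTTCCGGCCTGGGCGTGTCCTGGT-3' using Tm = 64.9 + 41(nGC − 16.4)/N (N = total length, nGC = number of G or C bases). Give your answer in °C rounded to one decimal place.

Base counts: A=0, T=7, G=10, C=8; G+C = 18, N = 25.
Tm = 64.9 + 41·(18 − 16.4)/25 = 64.9 + 65.60/25 = 67.5°C.

67.5°C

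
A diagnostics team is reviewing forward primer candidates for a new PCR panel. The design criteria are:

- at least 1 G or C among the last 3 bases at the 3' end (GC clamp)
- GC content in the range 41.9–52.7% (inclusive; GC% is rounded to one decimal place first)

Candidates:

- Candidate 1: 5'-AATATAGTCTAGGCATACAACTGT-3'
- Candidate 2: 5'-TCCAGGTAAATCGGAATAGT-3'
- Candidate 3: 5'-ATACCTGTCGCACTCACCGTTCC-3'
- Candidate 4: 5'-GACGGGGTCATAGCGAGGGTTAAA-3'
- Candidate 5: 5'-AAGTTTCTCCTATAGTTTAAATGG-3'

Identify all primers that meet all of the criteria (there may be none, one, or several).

None of the candidates satisfy all criteria.

Candidate 1 (24 nt, A=9 T=7 G=4 C=4): 3' end TGT has 1 G/C ✓; GC 8/24 = 33.3%, outside 41.9–52.7% ✗ — fails.
Candidate 2 (20 nt, A=7 T=5 G=5 C=3): 3' end AGT has 1 G/C ✓; GC 8/20 = 40.0%, outside 41.9–52.7% ✗ — fails.
Candidate 3 (23 nt, A=4 T=6 G=3 C=10): 3' end TCC has 2 G/C ✓; GC 13/23 = 56.5%, outside 41.9–52.7% ✗ — fails.
Candidate 4 (24 nt, A=7 T=4 G=10 C=3): 3' end AAA has 0 G/C, need ≥1 ✗; GC 13/24 = 54.2%, outside 41.9–52.7% ✗ — fails.
Candidate 5 (24 nt, A=7 T=10 G=4 C=3): 3' end TGG has 2 G/C ✓; GC 7/24 = 29.2%, outside 41.9–52.7% ✗ — fails.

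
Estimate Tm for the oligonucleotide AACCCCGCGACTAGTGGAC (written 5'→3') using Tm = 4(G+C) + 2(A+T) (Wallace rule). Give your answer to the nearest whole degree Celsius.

Base counts: A=5, T=2, G=5, C=7 (length 19).
Tm = 2·(5+2) + 4·(5+7) = 2·7 + 4·12 = 14 + 48 = 62°C.

62°C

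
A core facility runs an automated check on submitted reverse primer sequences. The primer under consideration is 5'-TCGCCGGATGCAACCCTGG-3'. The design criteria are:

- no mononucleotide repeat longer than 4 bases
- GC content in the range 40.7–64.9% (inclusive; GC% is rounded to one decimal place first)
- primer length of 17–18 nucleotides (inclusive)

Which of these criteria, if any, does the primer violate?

Fails: GC content, length.

Base counts: A=3, T=3, G=6, C=7 (length 19).
homopolymer run: longest run = 3 ✓
GC content: GC 13/19 = 68.4%, outside 40.7–64.9% ✗
length: length 19, outside 17–18 ✗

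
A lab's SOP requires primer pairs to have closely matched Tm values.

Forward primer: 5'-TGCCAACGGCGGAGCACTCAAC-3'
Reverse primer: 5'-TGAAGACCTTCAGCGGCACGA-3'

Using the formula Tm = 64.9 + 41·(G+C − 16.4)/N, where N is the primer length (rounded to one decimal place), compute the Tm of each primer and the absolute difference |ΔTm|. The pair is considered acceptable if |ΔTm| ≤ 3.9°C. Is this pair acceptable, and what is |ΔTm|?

|ΔTm| = 4.1°C; the pair is not acceptable.

Forward: G+C = 14, N = 22 → Tm = 64.9 + 41·(14 − 16.4)/22 = 60.4°C.
Reverse: G+C = 12, N = 21 → Tm = 64.9 + 41·(12 − 16.4)/21 = 56.3°C.
|ΔTm| = |60.4 − 56.3| = 4.1°C, > 3.9°C.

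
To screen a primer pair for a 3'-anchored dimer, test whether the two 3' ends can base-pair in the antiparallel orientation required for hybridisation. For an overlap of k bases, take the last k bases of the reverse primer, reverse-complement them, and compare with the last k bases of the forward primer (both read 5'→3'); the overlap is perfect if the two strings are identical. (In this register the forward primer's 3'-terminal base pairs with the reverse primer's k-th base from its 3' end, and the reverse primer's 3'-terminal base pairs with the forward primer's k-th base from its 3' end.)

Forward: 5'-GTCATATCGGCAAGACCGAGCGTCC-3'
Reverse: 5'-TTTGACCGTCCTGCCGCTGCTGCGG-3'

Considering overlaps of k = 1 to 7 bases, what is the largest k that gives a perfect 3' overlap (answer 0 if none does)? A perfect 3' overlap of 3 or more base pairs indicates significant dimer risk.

Last 7 bases (5'→3') — forward …AGCGTCC, reverse …GCTGCGG.
Reverse complement of the reverse primer's last 7 bases: CCGCAGC; its first k bases are the reverse complement of the reverse primer's last k bases, so a perfect k-base overlap needs the forward primer's last k bases to equal them.
Comparing (forward last k vs required): k=1: C vs C ✓; k=2: CC vs CC ✓; k=3: TCC vs CCG ✗; k=4: GTCC vs CCGC ✗; k=5: CGTCC vs CCGCA ✗; k=6: GCGTCC vs CCGCAG ✗; k=7: AGCGTCC vs CCGCAGC ✗.
Perfect overlaps at k = 1, 2; the largest is 2.

Longest perfect overlap: 2 complementary base pairs; below the dimer-risk threshold (threshold 3).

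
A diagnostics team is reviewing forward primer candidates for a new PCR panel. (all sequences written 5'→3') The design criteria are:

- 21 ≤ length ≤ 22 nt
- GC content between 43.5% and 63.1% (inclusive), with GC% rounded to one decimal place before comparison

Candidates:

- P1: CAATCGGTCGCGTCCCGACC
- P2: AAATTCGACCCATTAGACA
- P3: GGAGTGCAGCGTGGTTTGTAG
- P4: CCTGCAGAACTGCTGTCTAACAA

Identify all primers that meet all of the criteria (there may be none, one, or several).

P1 (20 nt, A=3 T=3 G=5 C=9): length 20, outside 21–22 ✗; GC 14/20 = 70.0%, outside 43.5–63.1% ✗ — fails.
P2 (19 nt, A=8 T=4 G=2 C=5): length 19, outside 21–22 ✗; GC 7/19 = 36.8%, outside 43.5–63.1% ✗ — fails.
P3 (21 nt, A=3 T=6 G=10 C=2): length 21 ✓; GC 12/21 = 57.1% ✓ — passes.
P4 (23 nt, A=7 T=5 G=4 C=7): length 23, outside 21–22 ✗; GC 11/23 = 47.8% ✓ — fails.

P3 only.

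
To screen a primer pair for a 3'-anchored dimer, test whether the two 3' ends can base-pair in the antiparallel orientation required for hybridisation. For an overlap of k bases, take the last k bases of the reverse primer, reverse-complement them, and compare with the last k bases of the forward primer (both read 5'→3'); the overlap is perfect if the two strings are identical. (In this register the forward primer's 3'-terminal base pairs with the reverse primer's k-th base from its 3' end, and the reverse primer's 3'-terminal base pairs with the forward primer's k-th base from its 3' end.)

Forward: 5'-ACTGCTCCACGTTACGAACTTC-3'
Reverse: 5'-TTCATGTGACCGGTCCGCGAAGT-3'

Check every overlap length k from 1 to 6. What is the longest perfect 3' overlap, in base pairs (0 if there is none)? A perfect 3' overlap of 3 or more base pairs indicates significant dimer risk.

Last 6 bases (5'→3') — forward …AACTTC, reverse …CGAAGT.
Reverse complement of the reverse primer's last 6 bases: ACTTCG; its first k bases are the reverse complement of the reverse primer's last k bases, so a perfect k-base overlap needs the forward primer's last k bases to equal them.
Comparing (forward last k vs required): k=1: C vs A ✗; k=2: TC vs AC ✗; k=3: TTC vs ACT ✗; k=4: CTTC vs ACTT ✗; k=5: ACTTC vs ACTTC ✓; k=6: AACTTC vs ACTTCG ✗.
Only k = 5 is perfect, so the longest perfect 3' overlap is 5.

Longest perfect overlap: 5 complementary base pairs; significant dimer risk (threshold 3).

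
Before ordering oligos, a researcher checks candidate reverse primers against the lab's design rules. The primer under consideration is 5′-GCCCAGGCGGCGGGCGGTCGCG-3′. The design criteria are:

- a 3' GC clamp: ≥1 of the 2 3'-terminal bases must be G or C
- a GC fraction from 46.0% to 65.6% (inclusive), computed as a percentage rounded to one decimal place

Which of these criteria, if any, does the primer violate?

Base counts: A=1, T=1, G=12, C=8 (length 22).
GC clamp: 3' end CG has 2 G/C ✓
GC content: GC 20/22 = 90.9%, outside 46.0–65.6% ✗

Fails: GC content.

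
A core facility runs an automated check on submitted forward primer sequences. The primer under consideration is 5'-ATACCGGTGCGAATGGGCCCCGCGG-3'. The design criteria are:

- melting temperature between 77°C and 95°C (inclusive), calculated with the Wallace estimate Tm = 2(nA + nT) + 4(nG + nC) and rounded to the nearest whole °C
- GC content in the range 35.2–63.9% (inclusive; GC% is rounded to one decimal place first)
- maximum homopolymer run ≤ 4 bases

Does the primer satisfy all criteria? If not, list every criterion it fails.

Base counts: A=4, T=3, G=10, C=8 (length 25).
Tm: Tm = 2·7 + 4·18 = 86°C ✓
GC content: GC 18/25 = 72.0%, outside 35.2–63.9% ✗
homopolymer run: longest run = 4 ✓

Fails: GC content.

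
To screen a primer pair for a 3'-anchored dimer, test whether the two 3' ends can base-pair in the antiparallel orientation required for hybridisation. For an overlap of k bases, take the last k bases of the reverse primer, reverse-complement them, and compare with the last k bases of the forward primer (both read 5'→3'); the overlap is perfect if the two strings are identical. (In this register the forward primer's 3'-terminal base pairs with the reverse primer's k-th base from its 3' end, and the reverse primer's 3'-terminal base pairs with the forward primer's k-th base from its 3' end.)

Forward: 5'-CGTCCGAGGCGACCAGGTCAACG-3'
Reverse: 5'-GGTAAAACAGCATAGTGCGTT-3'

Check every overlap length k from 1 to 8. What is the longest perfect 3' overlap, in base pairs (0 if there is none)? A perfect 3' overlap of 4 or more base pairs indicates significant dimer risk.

Longest perfect overlap: 4 complementary base pairs; significant dimer risk (threshold 4).

Last 8 bases (5'→3') — forward …GGTCAACG, reverse …AGTGCGTT.
Reverse complement of the reverse primer's last 8 bases: AACGCACT; its first k bases are the reverse complement of the reverse primer's last k bases, so a perfect k-base overlap needs the forward primer's last k bases to equal them.
Comparing (forward last k vs required): k=1: G vs A ✗; k=2: CG vs AA ✗; k=3: ACG vs AAC ✗; k=4: AACG vs AACG ✓; k=5: CAACG vs AACGC ✗; k=6: TCAACG vs AACGCA ✗; k=7: GTCAACG vs AACGCAC ✗; k=8: GGTCAACG vs AACGCACT ✗.
Only k = 4 is perfect, so the longest perfect 3' overlap is 4.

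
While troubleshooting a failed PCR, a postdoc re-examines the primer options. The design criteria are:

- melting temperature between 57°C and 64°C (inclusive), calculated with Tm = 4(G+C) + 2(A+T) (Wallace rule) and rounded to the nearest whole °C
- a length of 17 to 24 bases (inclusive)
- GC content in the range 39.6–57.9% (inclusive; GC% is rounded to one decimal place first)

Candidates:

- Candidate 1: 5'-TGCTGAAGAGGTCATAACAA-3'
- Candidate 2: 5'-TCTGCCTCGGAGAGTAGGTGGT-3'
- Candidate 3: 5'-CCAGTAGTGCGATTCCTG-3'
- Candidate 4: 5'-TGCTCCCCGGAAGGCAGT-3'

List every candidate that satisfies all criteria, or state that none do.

None of the candidates satisfy all criteria.

Candidate 1 (20 nt, A=8 T=4 G=5 C=3): Tm = 2·12 + 4·8 = 56°C, outside 57–64°C ✗; length 20 ✓; GC 8/20 = 40.0% ✓ — fails.
Candidate 2 (22 nt, A=3 T=6 G=9 C=4): Tm = 2·9 + 4·13 = 70°C, outside 57–64°C ✗; length 22 ✓; GC 13/22 = 59.1%, outside 39.6–57.9% ✗ — fails.
Candidate 3 (18 nt, A=3 T=5 G=5 C=5): Tm = 2·8 + 4·10 = 56°C, outside 57–64°C ✗; length 18 ✓; GC 10/18 = 55.6% ✓ — fails.
Candidate 4 (18 nt, A=3 T=3 G=6 C=6): Tm = 2·6 + 4·12 = 60°C ✓; length 18 ✓; GC 12/18 = 66.7%, outside 39.6–57.9% ✗ — fails.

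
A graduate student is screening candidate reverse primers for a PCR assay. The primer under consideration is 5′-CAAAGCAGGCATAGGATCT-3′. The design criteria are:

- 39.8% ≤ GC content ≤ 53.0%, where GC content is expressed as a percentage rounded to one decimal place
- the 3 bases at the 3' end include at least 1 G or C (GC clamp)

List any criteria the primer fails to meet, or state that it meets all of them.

Base counts: A=7, T=3, G=5, C=4 (length 19).
GC content: GC 9/19 = 47.4% ✓
GC clamp: 3' end TCT has 1 G/C ✓

Meets all criteria.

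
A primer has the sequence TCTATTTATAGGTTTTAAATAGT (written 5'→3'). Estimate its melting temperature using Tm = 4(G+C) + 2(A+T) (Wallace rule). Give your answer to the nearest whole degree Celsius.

Base counts: A=7, T=12, G=3, C=1 (length 23).
Tm = 2·(7+12) + 4·(3+1) = 2·19 + 4·4 = 38 + 16 = 54°C.

54°C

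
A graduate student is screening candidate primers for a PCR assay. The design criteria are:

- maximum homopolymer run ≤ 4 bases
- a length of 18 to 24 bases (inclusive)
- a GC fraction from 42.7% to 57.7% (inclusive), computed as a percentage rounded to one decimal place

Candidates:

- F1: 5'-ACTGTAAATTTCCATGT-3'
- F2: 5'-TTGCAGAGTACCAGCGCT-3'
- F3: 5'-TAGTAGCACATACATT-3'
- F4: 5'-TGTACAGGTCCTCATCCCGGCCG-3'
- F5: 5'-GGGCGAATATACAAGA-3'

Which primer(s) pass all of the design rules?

F1 (17 nt, A=5 T=7 G=2 C=3): longest run = 3 ✓; length 17, outside 18–24 ✗; GC 5/17 = 29.4%, outside 42.7–57.7% ✗ — fails.
F2 (18 nt, A=4 T=4 G=5 C=5): longest run = 2 ✓; length 18 ✓; GC 10/18 = 55.6% ✓ — passes.
F3 (16 nt, A=6 T=5 G=2 C=3): longest run = 2 ✓; length 16, outside 18–24 ✗; GC 5/16 = 31.3%, outside 42.7–57.7% ✗ — fails.
F4 (23 nt, A=3 T=5 G=6 C=9): longest run = 3 ✓; length 23 ✓; GC 15/23 = 65.2%, outside 42.7–57.7% ✗ — fails.
F5 (16 nt, A=7 T=2 G=5 C=2): longest run = 3 ✓; length 16, outside 18–24 ✗; GC 7/16 = 43.8% ✓ — fails.

F2 only.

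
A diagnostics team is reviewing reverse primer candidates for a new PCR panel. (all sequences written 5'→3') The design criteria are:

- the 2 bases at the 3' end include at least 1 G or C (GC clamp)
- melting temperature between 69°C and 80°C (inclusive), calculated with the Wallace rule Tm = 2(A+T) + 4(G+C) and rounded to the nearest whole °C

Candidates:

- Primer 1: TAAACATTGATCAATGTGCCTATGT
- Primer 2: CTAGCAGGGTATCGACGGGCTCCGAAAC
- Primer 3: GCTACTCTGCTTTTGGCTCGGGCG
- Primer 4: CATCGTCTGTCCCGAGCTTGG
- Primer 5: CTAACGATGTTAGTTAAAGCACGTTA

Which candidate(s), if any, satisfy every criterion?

Primer 3 only.

Primer 1 (25 nt, A=8 T=9 G=4 C=4): 3' end GT has 1 G/C ✓; Tm = 2·17 + 4·8 = 66°C, outside 69–80°C ✗ — fails.
Primer 2 (28 nt, A=7 T=4 G=9 C=8): 3' end AC has 1 G/C ✓; Tm = 2·11 + 4·17 = 90°C, outside 69–80°C ✗ — fails.
Primer 3 (24 nt, A=1 T=8 G=8 C=7): 3' end CG has 2 G/C ✓; Tm = 2·9 + 4·15 = 78°C ✓ — passes.
Primer 4 (21 nt, A=2 T=6 G=6 C=7): 3' end GG has 2 G/C ✓; Tm = 2·8 + 4·13 = 68°C, outside 69–80°C ✗ — fails.
Primer 5 (26 nt, A=9 T=8 G=5 C=4): 3' end TA has 0 G/C, need ≥1 ✗; Tm = 2·17 + 4·9 = 70°C ✓ — fails.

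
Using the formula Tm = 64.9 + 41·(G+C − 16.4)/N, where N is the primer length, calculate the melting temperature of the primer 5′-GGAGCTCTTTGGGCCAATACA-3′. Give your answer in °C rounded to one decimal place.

54.4°C

Base counts: A=5, T=5, G=6, C=5; G+C = 11, N = 21.
Tm = 64.9 + 41·(11 − 16.4)/21 = 64.9 + -221.40/21 = 54.4°C.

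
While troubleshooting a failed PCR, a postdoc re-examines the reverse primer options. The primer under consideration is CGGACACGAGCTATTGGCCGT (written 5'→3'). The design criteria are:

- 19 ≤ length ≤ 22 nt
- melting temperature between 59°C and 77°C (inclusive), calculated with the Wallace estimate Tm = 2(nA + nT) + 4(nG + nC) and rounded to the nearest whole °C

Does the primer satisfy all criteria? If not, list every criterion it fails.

Meets all criteria.

Base counts: A=4, T=4, G=7, C=6 (length 21).
length: length 21 ✓
Tm: Tm = 2·8 + 4·13 = 68°C ✓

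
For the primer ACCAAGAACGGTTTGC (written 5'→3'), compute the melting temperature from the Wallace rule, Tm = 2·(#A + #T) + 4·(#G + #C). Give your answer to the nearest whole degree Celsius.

48°C

Base counts: A=5, T=3, G=4, C=4 (length 16).
Tm = 2·(5+3) + 4·(4+4) = 2·8 + 4·8 = 16 + 32 = 48°C.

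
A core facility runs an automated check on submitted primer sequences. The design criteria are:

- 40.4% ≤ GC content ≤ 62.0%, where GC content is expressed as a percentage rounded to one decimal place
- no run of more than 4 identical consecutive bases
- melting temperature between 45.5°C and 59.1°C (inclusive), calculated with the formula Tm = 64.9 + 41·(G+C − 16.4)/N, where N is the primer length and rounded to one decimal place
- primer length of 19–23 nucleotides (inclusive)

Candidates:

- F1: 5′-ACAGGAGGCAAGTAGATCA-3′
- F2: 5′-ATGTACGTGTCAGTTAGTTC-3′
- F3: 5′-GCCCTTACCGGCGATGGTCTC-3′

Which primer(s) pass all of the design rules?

F1 only.

F1 (19 nt, A=8 T=2 G=6 C=3): GC 9/19 = 47.4% ✓; longest run = 2 ✓; Tm = 64.9 + 41·(9 − 16.4)/19 = 48.9°C ✓; length 19 ✓ — passes.
F2 (20 nt, A=4 T=8 G=5 C=3): GC 8/20 = 40.0%, outside 40.4–62.0% ✗; longest run = 2 ✓; Tm = 64.9 + 41·(8 − 16.4)/20 = 47.7°C ✓; length 20 ✓ — fails.
F3 (21 nt, A=2 T=5 G=6 C=8): GC 14/21 = 66.7%, outside 40.4–62.0% ✗; longest run = 3 ✓; Tm = 64.9 + 41·(14 − 16.4)/21 = 60.2°C, outside 45.5–59.1°C ✗; length 21 ✓ — fails.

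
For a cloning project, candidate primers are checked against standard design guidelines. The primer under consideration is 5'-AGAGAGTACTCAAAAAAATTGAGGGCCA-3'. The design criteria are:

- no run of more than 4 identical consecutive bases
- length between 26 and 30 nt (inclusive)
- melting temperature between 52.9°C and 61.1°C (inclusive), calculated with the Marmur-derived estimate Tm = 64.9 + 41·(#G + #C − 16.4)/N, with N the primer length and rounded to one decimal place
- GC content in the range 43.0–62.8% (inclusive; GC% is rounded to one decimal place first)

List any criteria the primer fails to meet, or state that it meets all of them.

Fails: homopolymer run, GC content.

Base counts: A=13, T=4, G=7, C=4 (length 28).
homopolymer run: longest run = 7, exceeds 4 ✗
length: length 28 ✓
Tm: Tm = 64.9 + 41·(11 − 16.4)/28 = 57.0°C ✓
GC content: GC 11/28 = 39.3%, outside 43.0–62.8% ✗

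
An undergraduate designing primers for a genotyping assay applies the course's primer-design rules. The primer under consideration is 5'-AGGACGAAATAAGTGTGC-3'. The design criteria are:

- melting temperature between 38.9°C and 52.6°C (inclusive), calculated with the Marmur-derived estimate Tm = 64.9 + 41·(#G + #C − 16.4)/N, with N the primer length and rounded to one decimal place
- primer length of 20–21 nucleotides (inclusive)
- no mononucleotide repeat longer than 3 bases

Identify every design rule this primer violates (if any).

Base counts: A=7, T=3, G=6, C=2 (length 18).
Tm: Tm = 64.9 + 41·(8 − 16.4)/18 = 45.8°C ✓
length: length 18, outside 20–21 ✗
homopolymer run: longest run = 3 ✓

Fails: length.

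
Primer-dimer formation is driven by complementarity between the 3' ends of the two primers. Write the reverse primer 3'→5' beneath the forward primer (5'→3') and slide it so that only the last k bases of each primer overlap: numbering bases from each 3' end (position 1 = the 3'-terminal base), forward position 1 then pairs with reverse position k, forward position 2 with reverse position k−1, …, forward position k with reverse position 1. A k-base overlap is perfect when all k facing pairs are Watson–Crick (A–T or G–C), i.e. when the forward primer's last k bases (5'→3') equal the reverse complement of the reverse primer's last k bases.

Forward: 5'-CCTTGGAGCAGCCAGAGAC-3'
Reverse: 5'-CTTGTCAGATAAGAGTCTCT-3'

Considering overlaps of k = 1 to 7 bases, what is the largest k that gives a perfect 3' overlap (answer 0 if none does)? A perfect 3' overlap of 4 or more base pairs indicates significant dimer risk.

Longest perfect overlap: 6 complementary base pairs; significant dimer risk (threshold 4).

Last 7 bases (5'→3') — forward …CAGAGAC, reverse …AGTCTCT.
Reverse complement of the reverse primer's last 7 bases: AGAGACT; its first k bases are the reverse complement of the reverse primer's last k bases, so a perfect k-base overlap needs the forward primer's last k bases to equal them.
Comparing (forward last k vs required): k=1: C vs A ✗; k=2: AC vs AG ✗; k=3: GAC vs AGA ✗; k=4: AGAC vs AGAG ✗; k=5: GAGAC vs AGAGA ✗; k=6: AGAGAC vs AGAGAC ✓; k=7: CAGAGAC vs AGAGACT ✗.
Only k = 6 is perfect, so the longest perfect 3' overlap is 6.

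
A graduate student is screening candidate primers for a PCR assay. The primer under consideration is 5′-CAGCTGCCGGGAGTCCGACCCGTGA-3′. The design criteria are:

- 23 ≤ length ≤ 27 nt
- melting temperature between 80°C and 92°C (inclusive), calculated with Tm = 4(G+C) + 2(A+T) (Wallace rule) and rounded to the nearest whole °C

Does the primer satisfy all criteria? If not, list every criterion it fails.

Base counts: A=4, T=3, G=9, C=9 (length 25).
length: length 25 ✓
Tm: Tm = 2·7 + 4·18 = 86°C ✓

Meets all criteria.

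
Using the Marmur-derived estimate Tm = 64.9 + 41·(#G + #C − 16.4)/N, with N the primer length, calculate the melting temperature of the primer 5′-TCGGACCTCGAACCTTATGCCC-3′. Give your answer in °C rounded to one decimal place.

58.6°C

Base counts: A=4, T=5, G=4, C=9; G+C = 13, N = 22.
Tm = 64.9 + 41·(13 − 16.4)/22 = 64.9 + -139.40/22 = 58.6°C.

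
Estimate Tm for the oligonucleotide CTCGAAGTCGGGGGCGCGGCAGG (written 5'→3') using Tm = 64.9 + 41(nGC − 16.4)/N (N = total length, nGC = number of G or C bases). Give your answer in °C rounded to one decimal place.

67.8°C

Base counts: A=3, T=2, G=12, C=6; G+C = 18, N = 23.
Tm = 64.9 + 41·(18 − 16.4)/23 = 64.9 + 65.60/23 = 67.8°C.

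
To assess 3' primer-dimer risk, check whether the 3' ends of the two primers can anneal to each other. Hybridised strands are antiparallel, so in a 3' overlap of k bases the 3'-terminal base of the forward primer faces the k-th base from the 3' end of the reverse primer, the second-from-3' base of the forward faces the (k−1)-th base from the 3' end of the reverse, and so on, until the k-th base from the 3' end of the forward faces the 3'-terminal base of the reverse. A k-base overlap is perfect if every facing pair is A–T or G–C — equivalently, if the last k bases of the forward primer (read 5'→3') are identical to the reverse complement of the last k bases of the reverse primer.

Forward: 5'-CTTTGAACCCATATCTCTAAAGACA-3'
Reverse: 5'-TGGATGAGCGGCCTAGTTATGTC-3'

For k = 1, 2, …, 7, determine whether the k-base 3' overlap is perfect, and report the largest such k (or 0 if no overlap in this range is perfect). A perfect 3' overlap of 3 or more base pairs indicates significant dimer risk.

Longest perfect overlap: 4 complementary base pairs; significant dimer risk (threshold 3).

Last 7 bases (5'→3') — forward …AAAGACA, reverse …TTATGTC.
Reverse complement of the reverse primer's last 7 bases: GACATAA; its first k bases are the reverse complement of the reverse primer's last k bases, so a perfect k-base overlap needs the forward primer's last k bases to equal them.
Comparing (forward last k vs required): k=1: A vs G ✗; k=2: CA vs GA ✗; k=3: ACA vs GAC ✗; k=4: GACA vs GACA ✓; k=5: AGACA vs GACAT ✗; k=6: AAGACA vs GACATA ✗; k=7: AAAGACA vs GACATAA ✗.
Only k = 4 is perfect, so the longest perfect 3' overlap is 4.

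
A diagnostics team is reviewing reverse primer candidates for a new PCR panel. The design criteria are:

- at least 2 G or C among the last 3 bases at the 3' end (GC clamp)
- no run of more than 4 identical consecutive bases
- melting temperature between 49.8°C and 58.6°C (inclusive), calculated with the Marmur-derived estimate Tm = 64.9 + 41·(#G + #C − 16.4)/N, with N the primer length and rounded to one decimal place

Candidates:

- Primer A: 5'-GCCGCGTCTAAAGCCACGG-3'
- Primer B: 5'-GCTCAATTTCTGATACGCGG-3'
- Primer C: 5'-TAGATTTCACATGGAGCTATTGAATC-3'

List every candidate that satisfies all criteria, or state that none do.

Primer A and Primer B.

Primer A (19 nt, A=4 T=2 G=6 C=7): 3' end CGG has 3 G/C ✓; longest run = 3 ✓; Tm = 64.9 + 41·(13 − 16.4)/19 = 57.6°C ✓ — passes.
Primer B (20 nt, A=4 T=6 G=5 C=5): 3' end CGG has 3 G/C ✓; longest run = 3 ✓; Tm = 64.9 + 41·(10 − 16.4)/20 = 51.8°C ✓ — passes.
Primer C (26 nt, A=8 T=9 G=5 C=4): 3' end ATC has 1 G/C, need ≥2 ✗; longest run = 3 ✓; Tm = 64.9 + 41·(9 − 16.4)/26 = 53.2°C ✓ — fails.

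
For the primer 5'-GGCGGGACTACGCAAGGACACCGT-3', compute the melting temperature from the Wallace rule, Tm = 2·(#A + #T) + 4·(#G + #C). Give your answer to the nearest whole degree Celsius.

Base counts: A=6, T=2, G=9, C=7 (length 24).
Tm = 2·(6+2) + 4·(9+7) = 2·8 + 4·16 = 16 + 64 = 80°C.

80°C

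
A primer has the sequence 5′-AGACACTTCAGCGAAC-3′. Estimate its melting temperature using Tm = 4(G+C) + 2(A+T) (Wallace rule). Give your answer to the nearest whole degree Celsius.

Base counts: A=6, T=2, G=3, C=5 (length 16).
Tm = 2·(6+2) + 4·(3+5) = 2·8 + 4·8 = 16 + 32 = 48°C.

48°C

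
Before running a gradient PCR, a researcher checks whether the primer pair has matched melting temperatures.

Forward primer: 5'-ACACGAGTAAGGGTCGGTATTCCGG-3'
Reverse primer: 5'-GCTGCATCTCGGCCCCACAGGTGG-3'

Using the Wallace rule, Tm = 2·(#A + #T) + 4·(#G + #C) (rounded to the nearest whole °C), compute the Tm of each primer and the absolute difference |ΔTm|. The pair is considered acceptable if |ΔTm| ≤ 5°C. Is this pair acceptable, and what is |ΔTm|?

|ΔTm| = 4°C; the pair is acceptable.

Forward: A=6 T=5 G=9 C=5 → Tm = 2·11 + 4·14 = 78°C.
Reverse: A=3 T=4 G=8 C=9 → Tm = 2·7 + 4·17 = 82°C.
|ΔTm| = |78 − 82| = 4°C, ≤ 5°C.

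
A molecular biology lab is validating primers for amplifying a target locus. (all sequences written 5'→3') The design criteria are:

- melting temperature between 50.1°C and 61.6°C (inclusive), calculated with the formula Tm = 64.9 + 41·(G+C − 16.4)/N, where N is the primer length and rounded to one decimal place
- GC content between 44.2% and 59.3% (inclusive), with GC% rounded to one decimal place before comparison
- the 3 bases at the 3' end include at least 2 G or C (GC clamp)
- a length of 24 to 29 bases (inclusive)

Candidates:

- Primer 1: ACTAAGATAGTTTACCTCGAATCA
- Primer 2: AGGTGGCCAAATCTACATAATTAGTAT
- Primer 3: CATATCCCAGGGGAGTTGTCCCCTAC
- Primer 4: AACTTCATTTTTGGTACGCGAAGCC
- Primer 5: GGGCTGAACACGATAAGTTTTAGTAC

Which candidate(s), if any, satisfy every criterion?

None of the candidates satisfy all criteria.

Primer 1 (24 nt, A=9 T=7 G=3 C=5): Tm = 64.9 + 41·(8 − 16.4)/24 = 50.6°C ✓; GC 8/24 = 33.3%, outside 44.2–59.3% ✗; 3' end TCA has 1 G/C, need ≥2 ✗; length 24 ✓ — fails.
Primer 2 (27 nt, A=10 T=8 G=5 C=4): Tm = 64.9 + 41·(9 − 16.4)/27 = 53.7°C ✓; GC 9/27 = 33.3%, outside 44.2–59.3% ✗; 3' end TAT has 0 G/C, need ≥2 ✗; length 27 ✓ — fails.
Primer 3 (26 nt, A=5 T=6 G=6 C=9): Tm = 64.9 + 41·(15 − 16.4)/26 = 62.7°C, outside 50.1–61.6°C ✗; GC 15/26 = 57.7% ✓; 3' end TAC has 1 G/C, need ≥2 ✗; length 26 ✓ — fails.
Primer 4 (25 nt, A=6 T=8 G=5 C=6): Tm = 64.9 + 41·(11 − 16.4)/25 = 56.0°C ✓; GC 11/25 = 44.0%, outside 44.2–59.3% ✗; 3' end GCC has 3 G/C ✓; length 25 ✓ — fails.
Primer 5 (26 nt, A=8 T=7 G=7 C=4): Tm = 64.9 + 41·(11 − 16.4)/26 = 56.4°C ✓; GC 11/26 = 42.3%, outside 44.2–59.3% ✗; 3' end TAC has 1 G/C, need ≥2 ✗; length 26 ✓ — fails.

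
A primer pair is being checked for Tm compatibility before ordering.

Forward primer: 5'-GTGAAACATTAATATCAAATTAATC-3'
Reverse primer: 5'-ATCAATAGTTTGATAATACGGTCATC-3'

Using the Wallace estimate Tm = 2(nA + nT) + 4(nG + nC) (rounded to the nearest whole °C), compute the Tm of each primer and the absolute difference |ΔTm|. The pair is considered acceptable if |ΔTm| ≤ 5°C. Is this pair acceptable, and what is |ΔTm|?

|ΔTm| = 8°C; the pair is not acceptable.

Forward: A=12 T=8 G=2 C=3 → Tm = 2·20 + 4·5 = 60°C.
Reverse: A=9 T=9 G=4 C=4 → Tm = 2·18 + 4·8 = 68°C.
|ΔTm| = |60 − 68| = 8°C, > 5°C.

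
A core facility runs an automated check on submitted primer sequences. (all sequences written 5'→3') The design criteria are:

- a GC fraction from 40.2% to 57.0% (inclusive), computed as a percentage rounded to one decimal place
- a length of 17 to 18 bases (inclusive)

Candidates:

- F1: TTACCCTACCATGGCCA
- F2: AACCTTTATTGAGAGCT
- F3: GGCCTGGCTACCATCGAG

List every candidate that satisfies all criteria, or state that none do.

F1 only.

F1 (17 nt, A=4 T=4 G=2 C=7): GC 9/17 = 52.9% ✓; length 17 ✓ — passes.
F2 (17 nt, A=5 T=6 G=3 C=3): GC 6/17 = 35.3%, outside 40.2–57.0% ✗; length 17 ✓ — fails.
F3 (18 nt, A=3 T=3 G=6 C=6): GC 12/18 = 66.7%, outside 40.2–57.0% ✗; length 18 ✓ — fails.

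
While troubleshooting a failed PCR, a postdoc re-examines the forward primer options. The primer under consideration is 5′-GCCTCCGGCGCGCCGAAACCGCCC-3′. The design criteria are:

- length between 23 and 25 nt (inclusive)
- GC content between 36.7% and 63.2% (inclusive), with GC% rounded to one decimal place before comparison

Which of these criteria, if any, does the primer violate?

Fails: GC content.

Base counts: A=3, T=1, G=7, C=13 (length 24).
length: length 24 ✓
GC content: GC 20/24 = 83.3%, outside 36.7–63.2% ✗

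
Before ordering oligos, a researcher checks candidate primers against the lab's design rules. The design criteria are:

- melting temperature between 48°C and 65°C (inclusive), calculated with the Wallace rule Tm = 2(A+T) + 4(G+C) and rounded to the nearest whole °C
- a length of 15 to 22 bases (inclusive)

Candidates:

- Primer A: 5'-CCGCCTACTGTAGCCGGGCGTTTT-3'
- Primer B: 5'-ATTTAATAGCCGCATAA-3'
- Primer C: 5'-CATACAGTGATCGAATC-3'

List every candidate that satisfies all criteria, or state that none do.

Primer A (24 nt, A=2 T=7 G=7 C=8): Tm = 2·9 + 4·15 = 78°C, outside 48–65°C ✗; length 24, outside 15–22 ✗ — fails.
Primer B (17 nt, A=7 T=5 G=2 C=3): Tm = 2·12 + 4·5 = 44°C, outside 48–65°C ✗; length 17 ✓ — fails.
Primer C (17 nt, A=6 T=4 G=3 C=4): Tm = 2·10 + 4·7 = 48°C ✓; length 17 ✓ — passes.

Primer C only.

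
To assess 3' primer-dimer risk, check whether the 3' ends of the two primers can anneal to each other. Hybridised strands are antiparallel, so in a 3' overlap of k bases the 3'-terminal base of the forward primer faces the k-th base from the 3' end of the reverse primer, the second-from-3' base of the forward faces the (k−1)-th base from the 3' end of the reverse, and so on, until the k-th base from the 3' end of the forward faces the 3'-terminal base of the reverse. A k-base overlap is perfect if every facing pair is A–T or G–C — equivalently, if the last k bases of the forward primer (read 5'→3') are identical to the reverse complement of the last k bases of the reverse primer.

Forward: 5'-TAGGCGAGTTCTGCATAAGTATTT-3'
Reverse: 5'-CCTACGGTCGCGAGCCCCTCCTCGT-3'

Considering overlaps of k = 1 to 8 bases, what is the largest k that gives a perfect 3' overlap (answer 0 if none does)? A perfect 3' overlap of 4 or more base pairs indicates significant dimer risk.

Last 8 bases (5'→3') — forward …AAGTATTT, reverse …CTCCTCGT.
Reverse complement of the reverse primer's last 8 bases: ACGAGGAG; its first k bases are the reverse complement of the reverse primer's last k bases, so a perfect k-base overlap needs the forward primer's last k bases to equal them.
Comparing (forward last k vs required): k=1: T vs A ✗; k=2: TT vs AC ✗; k=3: TTT vs ACG ✗; k=4: ATTT vs ACGA ✗; k=5: TATTT vs ACGAG ✗; k=6: GTATTT vs ACGAGG ✗; k=7: AGTATTT vs ACGAGGA ✗; k=8: AAGTATTT vs ACGAGGAG ✗.
No overlap length from 1 to 8 is perfect, so the longest perfect 3' overlap is 0.

Longest perfect overlap: 0 complementary base pairs; below the dimer-risk threshold (threshold 4).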